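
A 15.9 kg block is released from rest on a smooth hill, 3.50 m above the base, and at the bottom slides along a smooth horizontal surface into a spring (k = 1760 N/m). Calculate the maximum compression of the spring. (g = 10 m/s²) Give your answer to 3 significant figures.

Energy conservation (no friction) from release to max compression: mgh = ½kx²
x = √(2mgh/k) = √(2 × 15.9 × 10 × 3.50 / 1760) = 0.7952 m

x = 0.795 m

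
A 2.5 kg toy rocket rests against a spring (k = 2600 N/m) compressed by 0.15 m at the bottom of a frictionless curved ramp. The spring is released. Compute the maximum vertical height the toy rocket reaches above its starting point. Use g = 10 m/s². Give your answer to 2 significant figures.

h = 1.2 m

All spring PE becomes gravitational PE at the highest point: ½kx² = mgh
h = kx²/(2mg) = (2600)(0.15)²/(2 × 2.5 × 10) = 1.170 m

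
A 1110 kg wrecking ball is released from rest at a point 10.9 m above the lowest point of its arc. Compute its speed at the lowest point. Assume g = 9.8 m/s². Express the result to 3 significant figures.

v = 14.6 m/s

Mechanical energy is conserved (no friction): mgh = ½mv²
The mass cancels from both sides.
v = √(2gh) = √(2 × 9.8 × 10.9) = √213.64 = 14.62 m/s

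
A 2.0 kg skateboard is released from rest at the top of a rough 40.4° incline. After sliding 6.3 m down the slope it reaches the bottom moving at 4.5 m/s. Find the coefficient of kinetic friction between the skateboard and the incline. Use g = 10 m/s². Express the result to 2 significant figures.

mgh = ½mv² + μ_k (mg cosθ) L, with h = L sinθ
mgL sinθ = 81.663 J; ½mv² = 20.250 J
W_f = 81.663 − 20.250 = 61.41 J
μ_k = W_f/(mg cosθ · L) = 61.41/(15.23 × 6.3) = 0.6400

μ_k = 0.64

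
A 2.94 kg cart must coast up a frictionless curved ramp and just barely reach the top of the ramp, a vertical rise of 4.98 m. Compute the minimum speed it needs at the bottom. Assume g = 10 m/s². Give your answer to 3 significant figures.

At the top it is momentarily at rest, so all KE converts to PE: ½mv² = mgh
v = √(2gh) = √(2 × 10 × 4.98) = 9.980 m/s

v = 9.98 m/s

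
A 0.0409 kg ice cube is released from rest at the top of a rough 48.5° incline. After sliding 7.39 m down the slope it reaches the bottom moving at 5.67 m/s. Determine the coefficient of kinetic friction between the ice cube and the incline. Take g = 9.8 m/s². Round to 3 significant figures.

mgh = ½mv² + μ_k (mg cosθ) L, with h = L sinθ
mgL sinθ = 2.2185 J; ½mv² = 0.65745 J
W_f = 2.2185 − 0.65745 = 1.561 J
μ_k = W_f/(mg cosθ · L) = 1.561/(0.2656 × 7.39) = 0.7953

μ_k = 0.795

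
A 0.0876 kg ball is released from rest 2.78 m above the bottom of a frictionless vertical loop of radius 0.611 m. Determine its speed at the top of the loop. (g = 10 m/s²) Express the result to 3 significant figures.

v = 5.58 m/s

Energy conservation: mgh = ½mv_top² + mg(2r)
v_top² = 2g(h − 2r) = 2(10)(2.78 − 1.222) = 31.16
v_top = 5.582 m/s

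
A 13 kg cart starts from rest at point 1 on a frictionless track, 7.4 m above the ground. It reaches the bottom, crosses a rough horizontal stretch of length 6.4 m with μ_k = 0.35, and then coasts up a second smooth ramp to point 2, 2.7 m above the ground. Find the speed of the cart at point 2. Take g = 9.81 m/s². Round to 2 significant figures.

v = 6.9 m/s

Energy at 1: mgh₁ = (13)(9.81)(7.4) = 943.72 J
Friction loss: W_f = μ_k mg d = 285.7 J
At 2: ½mv² + mgh₂ = mgh₁ − W_f
½mv² = 943.72 − 285.7 − 344.33 = 313.72 J
v = √(2 × 313.72/13) = 6.947 m/s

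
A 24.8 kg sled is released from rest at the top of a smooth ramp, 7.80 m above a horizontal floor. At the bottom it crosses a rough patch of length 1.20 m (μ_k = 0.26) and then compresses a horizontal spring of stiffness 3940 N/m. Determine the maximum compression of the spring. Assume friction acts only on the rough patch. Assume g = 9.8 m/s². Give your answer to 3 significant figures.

x = 0.961 m

Initial energy: E₁ = mgh = (24.8)(9.8)(7.80) = 1895.7 J
Friction removes W_f = μ_k mg d = (0.26)(24.8)(9.8)(1.20) = 75.83 J
Energy reaching the spring: E = 1895.7 − 75.83 = 1819.9 J
At max compression ½kx² = E ⇒ x = √(2E/k) = √(2 × 1819.9/3940) = 0.9611 m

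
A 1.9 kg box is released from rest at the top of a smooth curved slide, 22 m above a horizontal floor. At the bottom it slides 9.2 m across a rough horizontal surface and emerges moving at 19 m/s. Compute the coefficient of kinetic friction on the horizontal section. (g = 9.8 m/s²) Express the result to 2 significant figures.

μ_k = 0.39

Energy bookkeeping (friction removes W_f = μ_k N d):
mgh = ½mv² + μ_k m g d
mgh = 409.64 J; ½mv² = 342.95 J
W_f = 409.64 − 342.95 = 66.69 J
μ_k = W_f/(mg·d) = 66.69/(18.62 × 9.2) = 0.3893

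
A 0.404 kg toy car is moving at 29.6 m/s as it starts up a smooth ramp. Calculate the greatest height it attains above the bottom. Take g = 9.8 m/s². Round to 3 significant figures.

Setting KE at the bottom equal to PE gained: ½mv² = mgh
h = v²/(2g) = 29.6²/(2 × 9.8) = 44.70 m

h = 44.7 m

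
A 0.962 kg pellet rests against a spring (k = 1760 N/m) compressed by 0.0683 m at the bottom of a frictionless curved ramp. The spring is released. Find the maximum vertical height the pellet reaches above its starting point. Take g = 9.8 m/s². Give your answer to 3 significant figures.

Energy conservation from release to the highest point: ½kx² = mgh
h = kx²/(2mg) = (1760)(0.0683)²/(2 × 0.962 × 9.8) = 0.4354 m

h = 0.435 m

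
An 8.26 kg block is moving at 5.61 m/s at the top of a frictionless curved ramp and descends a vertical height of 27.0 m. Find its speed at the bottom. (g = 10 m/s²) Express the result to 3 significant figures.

v = 23.9 m/s

Energy conservation between the two points: ½mv₀² + mgh = ½mv²
v² = v₀² + 2gh = (5.61)² + 2(10)(27.0) = 571.47
v = √571.47 = 23.91 m/s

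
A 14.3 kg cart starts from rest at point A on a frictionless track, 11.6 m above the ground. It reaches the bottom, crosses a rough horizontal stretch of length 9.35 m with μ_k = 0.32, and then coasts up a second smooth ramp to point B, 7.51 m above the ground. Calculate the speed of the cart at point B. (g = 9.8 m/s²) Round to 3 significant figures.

Energy at A: mgh₁ = (14.3)(9.8)(11.6) = 1625.6 J
Friction loss: W_f = μ_k mg d = 419.3 J
At B: ½mv² + mgh₂ = mgh₁ − W_f
½mv² = 1625.6 − 419.3 − 1052.5 = 153.87 J
v = √(2 × 153.87/14.3) = 4.639 m/s

v = 4.64 m/s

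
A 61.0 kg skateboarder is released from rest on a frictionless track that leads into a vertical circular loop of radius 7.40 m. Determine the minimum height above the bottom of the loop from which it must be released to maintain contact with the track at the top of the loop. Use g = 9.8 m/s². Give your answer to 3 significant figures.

At the top, for minimum speed gravity alone supplies the centripetal force: mg = mv_top²/r ⇒ v_top² = gr = 72.52 m²/s²
Energy conservation from release height h to the top (height 2r): mgh = ½mv_top² + mg(2r)
h = v_top²/(2g) + 2r = r/2 + 2r = 5r/2 = 18.50 m

h = 18.5 m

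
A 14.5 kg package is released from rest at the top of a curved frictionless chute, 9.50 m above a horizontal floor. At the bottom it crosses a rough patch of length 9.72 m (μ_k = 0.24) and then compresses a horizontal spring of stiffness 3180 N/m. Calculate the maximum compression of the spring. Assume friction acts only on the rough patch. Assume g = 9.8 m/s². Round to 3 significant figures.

Initial energy: E₁ = mgh = (14.5)(9.8)(9.50) = 1350.0 J
Friction removes W_f = μ_k mg d = (0.24)(14.5)(9.8)(9.72) = 331.5 J
Energy reaching the spring: E = 1350.0 − 331.5 = 1018.5 J
At max compression ½kx² = E ⇒ x = √(2E/k) = √(2 × 1018.5/3180) = 0.8003 m

x = 0.800 m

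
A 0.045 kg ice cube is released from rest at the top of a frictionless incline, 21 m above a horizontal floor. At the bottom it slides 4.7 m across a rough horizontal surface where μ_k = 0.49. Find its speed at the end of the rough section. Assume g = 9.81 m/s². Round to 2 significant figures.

v = 19 m/s

Applying the work–energy principle:
mgh = ½mv² + μ_k m g d
W_f = μ_k mg d = (0.49)(0.045)(9.81)(4.7) = 1.017 J
½mv² = mgh − W_f = 9.2705 − 1.017 = 8.2538 J
v = √(2 × 8.2538/0.045) = 19.15 m/s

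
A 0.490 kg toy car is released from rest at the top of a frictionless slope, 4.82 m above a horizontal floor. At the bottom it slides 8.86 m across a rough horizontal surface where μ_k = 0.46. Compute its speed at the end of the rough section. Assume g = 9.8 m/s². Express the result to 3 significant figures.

v = 3.82 m/s

Applying the work–energy principle:
mgh = ½mv² + μ_k m g d
W_f = μ_k mg d = (0.46)(0.490)(9.8)(8.86) = 19.57 J
½mv² = mgh − W_f = 23.146 − 19.57 = 3.5746 J
v = √(2 × 3.5746/0.490) = 3.820 m/s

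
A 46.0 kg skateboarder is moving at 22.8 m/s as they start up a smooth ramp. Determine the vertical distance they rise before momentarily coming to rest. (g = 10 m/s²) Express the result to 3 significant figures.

Setting KE at the bottom equal to PE gained: ½mv² = mgh
h = v²/(2g) = 22.8²/(2 × 10) = 25.99 m

h = 26.0 m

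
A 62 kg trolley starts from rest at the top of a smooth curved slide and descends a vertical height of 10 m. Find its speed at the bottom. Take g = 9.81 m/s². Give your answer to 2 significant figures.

v = 14 m/s

Energy conservation between the two points: mgh = ½mv²
v = √(2gh) = √(2 × 9.81 × 10) = √196.20 = 14.01 m/s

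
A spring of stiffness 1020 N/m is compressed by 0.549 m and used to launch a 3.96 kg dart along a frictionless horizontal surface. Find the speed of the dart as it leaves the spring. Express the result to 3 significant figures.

v = 8.81 m/s

The dart leaves the spring when the spring is at natural length, so ½kx² = ½mv²
v = x√(k/m) = 0.549 × √(1020/3.96) = 8.811 m/s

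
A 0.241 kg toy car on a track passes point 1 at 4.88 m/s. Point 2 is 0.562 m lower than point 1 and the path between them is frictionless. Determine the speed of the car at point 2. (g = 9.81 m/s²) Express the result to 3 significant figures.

v = 5.90 m/s

Mechanical energy is conserved (no friction): ½mv₀² + mgh = ½mv²
The mass cancels from both sides.
v² = v₀² + 2gh = (4.88)² + 2(9.81)(0.562) = 34.841
v = √34.841 = 5.903 m/s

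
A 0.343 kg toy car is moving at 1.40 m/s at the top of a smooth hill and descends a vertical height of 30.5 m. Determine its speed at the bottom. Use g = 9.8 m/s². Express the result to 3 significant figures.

Energy conservation between the two points: ½mv₀² + mgh = ½mv²
The mass cancels from both sides.
v² = v₀² + 2gh = (1.40)² + 2(9.8)(30.5) = 599.76
v = √599.76 = 24.49 m/s

v = 24.5 m/s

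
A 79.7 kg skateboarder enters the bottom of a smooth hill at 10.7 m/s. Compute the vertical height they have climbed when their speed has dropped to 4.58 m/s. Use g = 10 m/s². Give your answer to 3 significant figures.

Energy balance between the two points: ½mv₁² = ½mv₂² + mgh
h = (v₁² − v₂²)/(2g) = (10.7² − 4.58²)/(2 × 10) = 4.676 m

h = 4.68 m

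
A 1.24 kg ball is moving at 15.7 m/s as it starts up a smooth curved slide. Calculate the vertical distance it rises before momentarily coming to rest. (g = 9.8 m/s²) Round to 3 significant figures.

h = 12.6 m

By energy conservation, ½mv² = mgh
h = v²/(2g) = 15.7²/(2 × 9.8) = 12.58 m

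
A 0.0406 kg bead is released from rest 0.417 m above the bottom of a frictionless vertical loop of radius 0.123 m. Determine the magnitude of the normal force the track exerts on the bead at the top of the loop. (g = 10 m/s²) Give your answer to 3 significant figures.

Energy from release to top (height 2r): mgh = ½mv_top² + mg(2r)
v_top² = 2g(h − 2r) = 2(10)(0.417 − 0.2460) = 3.4200 m²/s²
At the top, both N and weight point toward the centre: N + mg = mv_top²/r
N = m(v_top²/r − g) = 0.0406(3.4200/0.123 − 10) = 0.7229 N

N = 0.723 N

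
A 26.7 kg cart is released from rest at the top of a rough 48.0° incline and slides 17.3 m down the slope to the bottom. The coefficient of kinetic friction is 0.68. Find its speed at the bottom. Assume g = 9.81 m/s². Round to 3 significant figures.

v = 9.89 m/s

Work–energy: mg(L sinθ) − μ_k(mg cosθ)L = ½mv²
mgh = mgL sinθ = (26.7)(9.81)(17.3)sin48.0° = 3367.4 J
W_f = μ_k mg cosθ · L = (0.68)(26.7)(9.81)cos48.0°·17.3 = 2062 J
½mv² = 3367.4 − 2062 = 1305.6 J
v = √(2 × 1305.6/26.7) = 9.889 m/s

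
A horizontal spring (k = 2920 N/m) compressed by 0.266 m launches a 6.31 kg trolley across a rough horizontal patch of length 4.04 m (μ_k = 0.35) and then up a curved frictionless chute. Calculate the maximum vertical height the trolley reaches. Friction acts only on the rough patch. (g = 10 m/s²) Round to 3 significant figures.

Spring energy: E₀ = ½kx² = ½(2920)(0.266)² = 103.30 J
Friction: W_f = μ_k mg d = (0.35)(6.31)(10)(4.04) = 89.22 J
Energy at base of ramp: E = 103.30 − 89.22 = 14.080 J
At max height all remaining energy is PE: mgh = E ⇒ h = E/(mg) = 14.080/(6.31 × 10) = 0.2231 m

h = 0.223 m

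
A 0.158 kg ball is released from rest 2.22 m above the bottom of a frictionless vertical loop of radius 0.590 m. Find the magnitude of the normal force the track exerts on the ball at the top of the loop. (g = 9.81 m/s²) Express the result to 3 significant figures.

Energy from release to top (height 2r): mgh = ½mv_top² + mg(2r)
v_top² = 2g(h − 2r) = 2(9.81)(2.22 − 1.180) = 20.405 m²/s²
At the top, both N and weight point toward the centre: N + mg = mv_top²/r
N = m(v_top²/r − g) = 0.158(20.405/0.590 − 9.81) = 3.914 N

N = 3.91 N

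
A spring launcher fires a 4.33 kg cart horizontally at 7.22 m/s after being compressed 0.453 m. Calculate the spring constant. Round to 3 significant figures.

k = 1100 N/m

Energy stored in the spring equals the launch KE: ½kx² = ½mv²
k = mv²/x² = (4.33)(7.22)²/(0.453)² = 1100 N/m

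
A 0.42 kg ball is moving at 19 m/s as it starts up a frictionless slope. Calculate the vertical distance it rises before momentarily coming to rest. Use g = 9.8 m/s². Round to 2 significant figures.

h = 18 m

Setting KE at the bottom equal to PE gained: ½mv² = mgh
h = v²/(2g) = 19²/(2 × 9.8) = 18.42 m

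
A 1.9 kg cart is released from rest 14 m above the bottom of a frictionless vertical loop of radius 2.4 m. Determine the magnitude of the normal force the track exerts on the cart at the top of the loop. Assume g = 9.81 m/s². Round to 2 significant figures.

Energy from release to top (height 2r): mgh = ½mv_top² + mg(2r)
v_top² = 2g(h − 2r) = 2(9.81)(14 − 4.800) = 180.50 m²/s²
At the top, both N and weight point toward the centre: N + mg = mv_top²/r
N = m(v_top²/r − g) = 1.9(180.50/2.4 − 9.81) = 124.3 N

N = 120 N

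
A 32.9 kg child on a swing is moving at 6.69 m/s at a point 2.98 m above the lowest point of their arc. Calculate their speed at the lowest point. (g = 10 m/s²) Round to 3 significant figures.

By conservation of mechanical energy, ½mv₀² + mgh = ½mv²
v² = v₀² + 2gh = (6.69)² + 2(10)(2.98) = 104.36
v = √104.36 = 10.22 m/s

v = 10.2 m/s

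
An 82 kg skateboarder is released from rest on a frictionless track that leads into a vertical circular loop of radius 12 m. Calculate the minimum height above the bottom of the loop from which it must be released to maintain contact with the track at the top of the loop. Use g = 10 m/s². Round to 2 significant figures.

At the top, for minimum speed gravity alone supplies the centripetal force: mg = mv_top²/r ⇒ v_top² = gr = 120.0 m²/s²
Energy conservation from release height h to the top (height 2r): mgh = ½mv_top² + mg(2r)
h = v_top²/(2g) + 2r = r/2 + 2r = 5r/2 = 30.00 m

h = 30 m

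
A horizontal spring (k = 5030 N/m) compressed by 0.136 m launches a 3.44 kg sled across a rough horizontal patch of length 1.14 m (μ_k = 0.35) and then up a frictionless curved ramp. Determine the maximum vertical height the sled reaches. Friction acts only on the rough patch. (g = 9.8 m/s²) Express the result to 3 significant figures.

Spring energy: E₀ = ½kx² = ½(5030)(0.136)² = 46.517 J
Friction: W_f = μ_k mg d = (0.35)(3.44)(9.8)(1.14) = 13.45 J
Energy at base of ramp: E = 46.517 − 13.45 = 33.066 J
At max height all remaining energy is PE: mgh = E ⇒ h = E/(mg) = 33.066/(3.44 × 9.8) = 0.9808 m

h = 0.981 m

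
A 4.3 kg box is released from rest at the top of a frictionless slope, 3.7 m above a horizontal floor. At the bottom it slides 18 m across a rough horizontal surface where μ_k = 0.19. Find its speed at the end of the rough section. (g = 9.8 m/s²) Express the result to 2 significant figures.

v = 2.3 m/s

Applying the work–energy principle:
mgh = ½mv² + μ_k m g d
W_f = μ_k mg d = (0.19)(4.3)(9.8)(18) = 144.1 J
½mv² = mgh − W_f = 155.92 − 144.1 = 11.799 J
v = √(2 × 11.799/4.3) = 2.343 m/s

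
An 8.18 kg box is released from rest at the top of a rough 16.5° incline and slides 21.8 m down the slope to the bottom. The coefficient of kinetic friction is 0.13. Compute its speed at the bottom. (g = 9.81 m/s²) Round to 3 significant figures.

Energy: mgh = ½mv² + W_f, with h = L sinθ and W_f = μ_k (mg cosθ) L
mgh = mgL sinθ = (8.18)(9.81)(21.8)sin16.5° = 496.84 J
W_f = μ_k mg cosθ · L = (0.13)(8.18)(9.81)cos16.5°·21.8 = 218.1 J
½mv² = 496.84 − 218.1 = 278.79 J
v = √(2 × 278.79/8.18) = 8.256 m/s

v = 8.26 m/s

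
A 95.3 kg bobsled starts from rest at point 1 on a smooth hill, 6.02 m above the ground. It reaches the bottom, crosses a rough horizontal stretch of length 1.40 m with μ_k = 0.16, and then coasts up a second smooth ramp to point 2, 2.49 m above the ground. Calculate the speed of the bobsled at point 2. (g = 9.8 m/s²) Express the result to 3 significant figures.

Energy at 1: mgh₁ = (95.3)(9.8)(6.02) = 5622.3 J
Friction loss: W_f = μ_k mg d = 209.2 J
At 2: ½mv² + mgh₂ = mgh₁ − W_f
½mv² = 5622.3 − 209.2 − 2325.5 = 3087.6 J
v = √(2 × 3087.6/95.3) = 8.050 m/s

v = 8.05 m/s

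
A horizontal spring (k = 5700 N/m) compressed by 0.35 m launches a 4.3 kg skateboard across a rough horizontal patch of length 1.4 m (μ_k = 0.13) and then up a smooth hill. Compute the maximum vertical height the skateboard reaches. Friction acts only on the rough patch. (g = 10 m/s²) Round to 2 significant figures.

Spring energy: E₀ = ½kx² = ½(5700)(0.35)² = 349.12 J
Friction: W_f = μ_k mg d = (0.13)(4.3)(10)(1.4) = 7.826 J
Energy at base of ramp: E = 349.12 − 7.826 = 341.30 J
At max height all remaining energy is PE: mgh = E ⇒ h = E/(mg) = 341.30/(4.3 × 10) = 7.937 m

h = 7.9 m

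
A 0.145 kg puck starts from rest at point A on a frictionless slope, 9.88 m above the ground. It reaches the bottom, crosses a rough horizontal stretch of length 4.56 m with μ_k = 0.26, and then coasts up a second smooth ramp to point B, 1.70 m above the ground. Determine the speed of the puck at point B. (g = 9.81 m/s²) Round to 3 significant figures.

Energy at A: mgh₁ = (0.145)(9.81)(9.88) = 14.054 J
Friction loss: W_f = μ_k mg d = 1.686 J
At B: ½mv² + mgh₂ = mgh₁ − W_f
½mv² = 14.054 − 1.686 − 2.4182 = 9.9492 J
v = √(2 × 9.9492/0.145) = 11.71 m/s

v = 11.7 m/s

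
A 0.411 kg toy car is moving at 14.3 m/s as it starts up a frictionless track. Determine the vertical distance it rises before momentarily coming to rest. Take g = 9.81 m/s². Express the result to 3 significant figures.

Setting KE at the bottom equal to PE gained: ½mv² = mgh
h = v²/(2g) = 14.3²/(2 × 9.81) = 10.42 m

h = 10.4 m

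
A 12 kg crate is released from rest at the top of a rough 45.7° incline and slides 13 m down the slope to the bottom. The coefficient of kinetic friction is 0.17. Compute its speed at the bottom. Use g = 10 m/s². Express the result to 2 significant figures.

Taking the bottom as reference, mgh = ½mv² + μ_k N L with h = L sinθ, N = mg cosθ:
mgh = mgL sinθ = (12)(10)(13)sin45.7° = 1116.5 J
W_f = μ_k mg cosθ · L = (0.17)(12)(10)cos45.7°·13 = 185.2 J
½mv² = 1116.5 − 185.2 = 931.26 J
v = √(2 × 931.26/12) = 12.46 m/s

v = 12 m/s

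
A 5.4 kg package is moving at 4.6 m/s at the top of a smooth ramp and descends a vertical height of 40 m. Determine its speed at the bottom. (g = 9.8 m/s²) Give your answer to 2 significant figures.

By conservation of mechanical energy, ½mv₀² + mgh = ½mv²
v² = v₀² + 2gh = (4.6)² + 2(9.8)(40) = 805.16
v = √805.16 = 28.38 m/s

v = 28 m/s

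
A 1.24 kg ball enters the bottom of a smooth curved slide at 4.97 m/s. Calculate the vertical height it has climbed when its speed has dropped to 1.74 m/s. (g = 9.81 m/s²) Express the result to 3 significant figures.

h = 1.10 m

Energy balance between the two points: ½mv₁² = ½mv₂² + mgh
h = (v₁² − v₂²)/(2g) = (4.97² − 1.74²)/(2 × 9.81) = 1.105 m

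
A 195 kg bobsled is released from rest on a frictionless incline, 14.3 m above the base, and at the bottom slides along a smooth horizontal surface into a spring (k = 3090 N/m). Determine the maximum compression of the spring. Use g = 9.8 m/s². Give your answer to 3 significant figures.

x = 4.21 m

Energy conservation (no friction) from release to max compression: mgh = ½kx²
x = √(2mgh/k) = √(2 × 195 × 9.8 × 14.3 / 3090) = 4.206 m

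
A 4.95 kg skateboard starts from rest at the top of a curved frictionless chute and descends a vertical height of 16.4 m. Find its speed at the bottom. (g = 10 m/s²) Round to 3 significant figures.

v = 18.1 m/s

Mechanical energy is conserved (no friction): mgh = ½mv²
The mass cancels from both sides.
v = √(2gh) = √(2 × 10 × 16.4) = √328.00 = 18.11 m/s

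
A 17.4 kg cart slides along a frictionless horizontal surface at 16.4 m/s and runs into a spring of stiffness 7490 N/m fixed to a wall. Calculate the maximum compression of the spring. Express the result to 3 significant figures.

At max compression the cart is momentarily at rest: ½mv² = ½kx²
x = v√(m/k) = 16.4 × √(17.4/7490) = 0.7905 m

x = 0.790 m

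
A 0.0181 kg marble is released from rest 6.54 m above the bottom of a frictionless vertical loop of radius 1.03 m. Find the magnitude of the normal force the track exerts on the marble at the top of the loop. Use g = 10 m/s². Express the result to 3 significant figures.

Energy from release to top (height 2r): mgh = ½mv_top² + mg(2r)
v_top² = 2g(h − 2r) = 2(10)(6.54 − 2.060) = 89.600 m²/s²
At the top, both N and weight point toward the centre: N + mg = mv_top²/r
N = m(v_top²/r − g) = 0.0181(89.600/1.03 − 10) = 1.394 N

N = 1.39 N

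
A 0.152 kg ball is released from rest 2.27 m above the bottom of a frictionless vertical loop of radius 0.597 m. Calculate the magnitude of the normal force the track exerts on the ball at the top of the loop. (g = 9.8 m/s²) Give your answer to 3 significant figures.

Energy from release to top (height 2r): mgh = ½mv_top² + mg(2r)
v_top² = 2g(h − 2r) = 2(9.8)(2.27 − 1.194) = 21.090 m²/s²
At the top, both N and weight point toward the centre: N + mg = mv_top²/r
N = m(v_top²/r − g) = 0.152(21.090/0.597 − 9.8) = 3.880 N

N = 3.88 N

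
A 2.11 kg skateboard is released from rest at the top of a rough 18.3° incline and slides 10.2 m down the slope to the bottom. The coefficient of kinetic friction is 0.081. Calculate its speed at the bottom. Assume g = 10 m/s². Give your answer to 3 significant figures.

v = 6.95 m/s

Energy: mgh = ½mv² + W_f, with h = L sinθ and W_f = μ_k (mg cosθ) L
mgh = mgL sinθ = (2.11)(10)(10.2)sin18.3° = 67.577 J
W_f = μ_k mg cosθ · L = (0.081)(2.11)(10)cos18.3°·10.2 = 16.55 J
½mv² = 67.577 − 16.55 = 51.026 J
v = √(2 × 51.026/2.11) = 6.955 m/s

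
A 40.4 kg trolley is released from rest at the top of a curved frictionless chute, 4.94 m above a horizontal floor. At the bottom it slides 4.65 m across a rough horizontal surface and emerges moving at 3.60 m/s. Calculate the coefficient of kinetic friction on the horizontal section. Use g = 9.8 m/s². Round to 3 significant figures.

μ_k = 0.920

Energy at the top = energy at the end + work done against friction:
mgh = ½mv² + μ_k m g d
mgh = 1955.8 J; ½mv² = 261.79 J
W_f = 1955.8 − 261.79 = 1694 J
μ_k = W_f/(mg·d) = 1694/(395.9 × 4.65) = 0.9202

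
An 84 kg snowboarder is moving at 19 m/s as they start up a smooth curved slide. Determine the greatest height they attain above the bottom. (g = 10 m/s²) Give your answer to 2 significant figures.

h = 18 m

By energy conservation, ½mv² = mgh
h = v²/(2g) = 19²/(2 × 10) = 18.05 m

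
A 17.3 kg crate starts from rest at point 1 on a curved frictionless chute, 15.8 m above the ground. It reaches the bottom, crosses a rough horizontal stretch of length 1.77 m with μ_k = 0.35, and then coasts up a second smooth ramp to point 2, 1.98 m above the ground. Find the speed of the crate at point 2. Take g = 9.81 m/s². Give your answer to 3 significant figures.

Energy at 1: mgh₁ = (17.3)(9.81)(15.8) = 2681.5 J
Friction loss: W_f = μ_k mg d = 105.1 J
At 2: ½mv² + mgh₂ = mgh₁ − W_f
½mv² = 2681.5 − 105.1 − 336.03 = 2240.3 J
v = √(2 × 2240.3/17.3) = 16.09 m/s

v = 16.1 m/s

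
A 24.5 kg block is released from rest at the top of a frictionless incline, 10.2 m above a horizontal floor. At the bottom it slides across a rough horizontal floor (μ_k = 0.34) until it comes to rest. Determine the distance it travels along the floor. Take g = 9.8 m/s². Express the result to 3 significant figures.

Energy bookkeeping (friction removes W_f = μ_k N d):
At rest all PE has been dissipated by friction: mgh = μ_k m g d
d = h/μ_k = 10.2/0.34 = 30.00 m

d = 30.0 m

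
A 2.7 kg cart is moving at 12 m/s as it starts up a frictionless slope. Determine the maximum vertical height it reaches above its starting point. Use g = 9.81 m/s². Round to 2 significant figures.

Setting KE at the bottom equal to PE gained: ½mv² = mgh
h = v²/(2g) = 12²/(2 × 9.81) = 7.339 m

h = 7.3 m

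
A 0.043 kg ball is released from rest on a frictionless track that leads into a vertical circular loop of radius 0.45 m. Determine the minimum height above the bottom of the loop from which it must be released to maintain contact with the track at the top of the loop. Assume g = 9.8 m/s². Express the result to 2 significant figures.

At the top, for minimum speed gravity alone supplies the centripetal force: mg = mv_top²/r ⇒ v_top² = gr = 4.410 m²/s²
Energy conservation from release height h to the top (height 2r): mgh = ½mv_top² + mg(2r)
h = v_top²/(2g) + 2r = r/2 + 2r = 5r/2 = 1.125 m

h = 1.1 m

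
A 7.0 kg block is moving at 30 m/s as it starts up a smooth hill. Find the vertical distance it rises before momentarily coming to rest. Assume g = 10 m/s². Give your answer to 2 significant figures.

h = 45 m

By energy conservation, ½mv² = mgh
h = v²/(2g) = 30²/(2 × 10) = 45.00 m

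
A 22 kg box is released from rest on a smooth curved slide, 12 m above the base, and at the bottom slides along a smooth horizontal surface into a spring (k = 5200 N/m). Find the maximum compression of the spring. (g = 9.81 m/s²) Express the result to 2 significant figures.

x = 1.0 m

Gravitational PE at the top equals spring PE at max compression: mgh = ½kx²
x = √(2mgh/k) = √(2 × 22 × 9.81 × 12 / 5200) = 0.9980 m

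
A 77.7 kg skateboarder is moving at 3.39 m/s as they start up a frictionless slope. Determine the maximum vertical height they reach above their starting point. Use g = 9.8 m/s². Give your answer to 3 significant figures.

Setting KE at the bottom equal to PE gained: ½mv² = mgh
h = v²/(2g) = 3.39²/(2 × 9.8) = 0.5863 m

h = 0.586 m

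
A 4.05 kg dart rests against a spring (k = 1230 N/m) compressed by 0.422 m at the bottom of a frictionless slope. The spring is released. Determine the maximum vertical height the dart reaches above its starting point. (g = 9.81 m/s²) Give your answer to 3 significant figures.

All spring PE becomes gravitational PE at the highest point: ½kx² = mgh
h = kx²/(2mg) = (1230)(0.422)²/(2 × 4.05 × 9.81) = 2.757 m

h = 2.76 m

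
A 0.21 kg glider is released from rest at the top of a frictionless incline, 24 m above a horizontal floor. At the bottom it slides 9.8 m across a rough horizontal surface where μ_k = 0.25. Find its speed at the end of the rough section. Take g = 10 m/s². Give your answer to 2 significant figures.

v = 21 m/s

Energy at the top = energy at the end + work done against friction:
mgh = ½mv² + μ_k m g d
W_f = μ_k mg d = (0.25)(0.21)(10)(9.8) = 5.145 J
½mv² = mgh − W_f = 50.400 − 5.145 = 45.255 J
v = √(2 × 45.255/0.21) = 20.76 m/s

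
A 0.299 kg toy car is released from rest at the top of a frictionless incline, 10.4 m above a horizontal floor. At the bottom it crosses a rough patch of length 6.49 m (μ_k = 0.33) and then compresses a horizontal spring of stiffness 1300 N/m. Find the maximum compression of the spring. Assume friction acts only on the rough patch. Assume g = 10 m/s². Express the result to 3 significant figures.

Initial energy: E₁ = mgh = (0.299)(10)(10.4) = 31.096 J
Friction removes W_f = μ_k mg d = (0.33)(0.299)(10)(6.49) = 6.404 J
Energy reaching the spring: E = 31.096 − 6.404 = 24.692 J
At max compression ½kx² = E ⇒ x = √(2E/k) = √(2 × 24.692/1300) = 0.1949 m

x = 0.195 m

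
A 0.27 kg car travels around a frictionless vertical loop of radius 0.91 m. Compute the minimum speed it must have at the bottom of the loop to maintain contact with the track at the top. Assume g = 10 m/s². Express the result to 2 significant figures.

At the top: mg = mv_top²/r ⇒ v_top² = gr = 9.100 m²/s²
Energy from bottom to top (height 2r): ½mv_bot² = ½mv_top² + mg(2r)
v_bot² = gr + 4gr = 5gr = 45.50
v_bot = √(5gr) = 6.745 m/s

v = 6.7 m/s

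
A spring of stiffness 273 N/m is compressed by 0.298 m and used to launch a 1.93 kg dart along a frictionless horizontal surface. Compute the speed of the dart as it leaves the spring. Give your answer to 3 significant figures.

v = 3.54 m/s

Conservation of energy: ½kx² = ½mv²
v = x√(k/m) = 0.298 × √(273/1.93) = 3.544 m/s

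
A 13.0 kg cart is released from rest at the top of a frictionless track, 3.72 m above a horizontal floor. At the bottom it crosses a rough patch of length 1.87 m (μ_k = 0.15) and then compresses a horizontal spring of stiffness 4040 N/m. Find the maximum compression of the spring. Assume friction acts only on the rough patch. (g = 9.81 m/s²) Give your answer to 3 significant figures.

Initial energy: E₁ = mgh = (13.0)(9.81)(3.72) = 474.41 J
Friction removes W_f = μ_k mg d = (0.15)(13.0)(9.81)(1.87) = 35.77 J
Energy reaching the spring: E = 474.41 − 35.77 = 438.64 J
At max compression ½kx² = E ⇒ x = √(2E/k) = √(2 × 438.64/4040) = 0.4660 m

x = 0.466 m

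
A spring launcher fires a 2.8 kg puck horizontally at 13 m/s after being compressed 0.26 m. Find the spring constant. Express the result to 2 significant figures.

Spring PE at full compression equals KE at release: ½kx² = ½mv²
k = mv²/x² = (2.8)(13)²/(0.26)² = 7000 N/m

k = 7000 N/m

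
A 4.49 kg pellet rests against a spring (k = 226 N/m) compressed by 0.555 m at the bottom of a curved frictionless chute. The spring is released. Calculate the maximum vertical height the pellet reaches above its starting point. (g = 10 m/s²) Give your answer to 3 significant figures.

h = 0.775 m

At maximum height the pellet is at rest, so ½kx² = mgh
h = kx²/(2mg) = (226)(0.555)²/(2 × 4.49 × 10) = 0.7752 m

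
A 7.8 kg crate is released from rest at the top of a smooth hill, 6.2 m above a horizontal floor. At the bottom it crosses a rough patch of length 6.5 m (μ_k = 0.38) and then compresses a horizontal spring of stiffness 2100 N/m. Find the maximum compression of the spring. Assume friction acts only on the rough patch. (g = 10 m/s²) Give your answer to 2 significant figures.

Initial energy: E₁ = mgh = (7.8)(10)(6.2) = 483.60 J
Friction removes W_f = μ_k mg d = (0.38)(7.8)(10)(6.5) = 192.7 J
Energy reaching the spring: E = 483.60 − 192.7 = 290.94 J
At max compression ½kx² = E ⇒ x = √(2E/k) = √(2 × 290.94/2100) = 0.5264 m

x = 0.53 m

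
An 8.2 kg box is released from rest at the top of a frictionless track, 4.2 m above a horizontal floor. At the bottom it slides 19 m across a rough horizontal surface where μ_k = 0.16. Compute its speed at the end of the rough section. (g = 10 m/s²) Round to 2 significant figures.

Applying the work–energy principle:
mgh = ½mv² + μ_k m g d
W_f = μ_k mg d = (0.16)(8.2)(10)(19) = 249.3 J
½mv² = mgh − W_f = 344.40 − 249.3 = 95.120 J
v = √(2 × 95.120/8.2) = 4.817 m/s

v = 4.8 m/s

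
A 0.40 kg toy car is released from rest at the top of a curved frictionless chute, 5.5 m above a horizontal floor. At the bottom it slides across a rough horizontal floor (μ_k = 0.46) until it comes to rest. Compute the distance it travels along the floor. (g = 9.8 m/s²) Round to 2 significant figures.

d = 12 m

Energy at the top = energy at the end + work done against friction:
At rest all PE has been dissipated by friction: mgh = μ_k m g d
d = h/μ_k = 5.5/0.46 = 11.96 m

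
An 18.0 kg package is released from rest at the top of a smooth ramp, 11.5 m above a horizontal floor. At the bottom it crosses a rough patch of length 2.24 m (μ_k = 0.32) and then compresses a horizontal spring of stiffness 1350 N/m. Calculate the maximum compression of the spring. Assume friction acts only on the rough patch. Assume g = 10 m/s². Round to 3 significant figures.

x = 1.70 m

Initial energy: E₁ = mgh = (18.0)(10)(11.5) = 2070.0 J
Friction removes W_f = μ_k mg d = (0.32)(18.0)(10)(2.24) = 129.0 J
Energy reaching the spring: E = 2070.0 − 129.0 = 1941.0 J
At max compression ½kx² = E ⇒ x = √(2E/k) = √(2 × 1941.0/1350) = 1.696 m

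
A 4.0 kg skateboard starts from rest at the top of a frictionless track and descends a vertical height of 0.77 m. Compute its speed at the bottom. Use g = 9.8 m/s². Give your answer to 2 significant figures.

Mechanical energy is conserved (no friction): mgh = ½mv²
The mass cancels from both sides.
v = √(2gh) = √(2 × 9.8 × 0.77) = √15.092 = 3.885 m/s

v = 3.9 m/s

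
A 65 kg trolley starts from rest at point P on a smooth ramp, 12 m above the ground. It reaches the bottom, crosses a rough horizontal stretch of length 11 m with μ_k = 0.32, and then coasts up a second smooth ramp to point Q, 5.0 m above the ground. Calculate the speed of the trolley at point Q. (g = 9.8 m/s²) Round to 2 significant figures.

v = 8.3 m/s

Energy at P: mgh₁ = (65)(9.8)(12) = 7644.0 J
Friction loss: W_f = μ_k mg d = 2242 J
At Q: ½mv² + mgh₂ = mgh₁ − W_f
½mv² = 7644.0 − 2242 − 3185.0 = 2216.8 J
v = √(2 × 2216.8/65) = 8.259 m/s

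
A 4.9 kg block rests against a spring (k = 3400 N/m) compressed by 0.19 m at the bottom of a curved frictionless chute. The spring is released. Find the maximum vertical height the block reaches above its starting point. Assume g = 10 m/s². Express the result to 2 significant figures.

All spring PE becomes gravitational PE at the highest point: ½kx² = mgh
h = kx²/(2mg) = (3400)(0.19)²/(2 × 4.9 × 10) = 1.252 m

h = 1.3 m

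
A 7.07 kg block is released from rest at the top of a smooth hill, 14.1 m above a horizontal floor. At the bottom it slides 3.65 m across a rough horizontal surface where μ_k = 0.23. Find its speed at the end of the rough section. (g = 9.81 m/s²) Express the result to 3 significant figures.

Energy bookkeeping (friction removes W_f = μ_k N d):
mgh = ½mv² + μ_k m g d
W_f = μ_k mg d = (0.23)(7.07)(9.81)(3.65) = 58.22 J
½mv² = mgh − W_f = 977.93 − 58.22 = 919.70 J
v = √(2 × 919.70/7.07) = 16.13 m/s

v = 16.1 m/s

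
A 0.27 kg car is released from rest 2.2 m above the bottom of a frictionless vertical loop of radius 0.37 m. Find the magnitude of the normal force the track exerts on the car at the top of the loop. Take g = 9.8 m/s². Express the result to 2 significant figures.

Energy from release to top (height 2r): mgh = ½mv_top² + mg(2r)
v_top² = 2g(h − 2r) = 2(9.8)(2.2 − 0.7400) = 28.616 m²/s²
At the top, both N and weight point toward the centre: N + mg = mv_top²/r
N = m(v_top²/r − g) = 0.27(28.616/0.37 − 9.8) = 18.24 N

N = 18 N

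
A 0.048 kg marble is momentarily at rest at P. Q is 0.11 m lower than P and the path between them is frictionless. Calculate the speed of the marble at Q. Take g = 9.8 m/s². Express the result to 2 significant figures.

v = 1.5 m/s

Mechanical energy is conserved (no friction): mgh = ½mv²
v = √(2gh) = √(2 × 9.8 × 0.11) = √2.1560 = 1.468 m/s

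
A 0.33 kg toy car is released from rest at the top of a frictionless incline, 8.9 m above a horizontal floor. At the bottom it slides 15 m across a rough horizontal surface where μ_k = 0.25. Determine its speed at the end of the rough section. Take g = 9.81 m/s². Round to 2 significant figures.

Energy at the top = energy at the end + work done against friction:
mgh = ½mv² + μ_k m g d
W_f = μ_k mg d = (0.25)(0.33)(9.81)(15) = 12.14 J
½mv² = mgh − W_f = 28.812 − 12.14 = 16.672 J
v = √(2 × 16.672/0.33) = 10.05 m/s

v = 10 m/s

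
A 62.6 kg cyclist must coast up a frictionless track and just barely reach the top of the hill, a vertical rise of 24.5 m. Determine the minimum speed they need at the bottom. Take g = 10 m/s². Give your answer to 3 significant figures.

At the top they are momentarily at rest, so all KE converts to PE: ½mv² = mgh
v = √(2gh) = √(2 × 10 × 24.5) = 22.14 m/s

v = 22.1 m/s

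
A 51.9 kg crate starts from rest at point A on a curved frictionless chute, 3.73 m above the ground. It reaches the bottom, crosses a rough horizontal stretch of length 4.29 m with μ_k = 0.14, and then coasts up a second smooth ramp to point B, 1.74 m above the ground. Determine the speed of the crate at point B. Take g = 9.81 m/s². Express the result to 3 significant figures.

v = 5.22 m/s

Energy at A: mgh₁ = (51.9)(9.81)(3.73) = 1899.1 J
Friction loss: W_f = μ_k mg d = 305.8 J
At B: ½mv² + mgh₂ = mgh₁ − W_f
½mv² = 1899.1 − 305.8 − 885.90 = 707.40 J
v = √(2 × 707.40/51.9) = 5.221 m/s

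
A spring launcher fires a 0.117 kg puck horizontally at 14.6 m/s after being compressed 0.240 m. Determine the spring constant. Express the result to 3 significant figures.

k = 433 N/m

Energy stored in the spring equals the launch KE: ½kx² = ½mv²
k = mv²/x² = (0.117)(14.6)²/(0.240)² = 433.0 N/m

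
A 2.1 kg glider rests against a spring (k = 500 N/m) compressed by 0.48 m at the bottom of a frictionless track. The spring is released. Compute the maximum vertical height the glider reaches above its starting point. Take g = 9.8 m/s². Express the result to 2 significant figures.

h = 2.8 m

At maximum height the glider is at rest, so ½kx² = mgh
h = kx²/(2mg) = (500)(0.48)²/(2 × 2.1 × 9.8) = 2.799 m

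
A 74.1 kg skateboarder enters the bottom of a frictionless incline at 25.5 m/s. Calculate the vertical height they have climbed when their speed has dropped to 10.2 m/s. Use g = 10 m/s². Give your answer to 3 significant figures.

h = 27.3 m

Conservation of energy: ½mv₁² = ½mv₂² + mgh
h = (v₁² − v₂²)/(2g) = (25.5² − 10.2²)/(2 × 10) = 27.31 m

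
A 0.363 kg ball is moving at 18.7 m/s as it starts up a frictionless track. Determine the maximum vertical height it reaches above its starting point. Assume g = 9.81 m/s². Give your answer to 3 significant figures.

h = 17.8 m

Setting KE at the bottom equal to PE gained: ½mv² = mgh
h = v²/(2g) = 18.7²/(2 × 9.81) = 17.82 m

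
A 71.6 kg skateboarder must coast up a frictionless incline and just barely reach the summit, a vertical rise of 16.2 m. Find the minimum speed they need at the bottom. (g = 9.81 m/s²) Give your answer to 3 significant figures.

At the top they are momentarily at rest, so all KE converts to PE: ½mv² = mgh
v = √(2gh) = √(2 × 9.81 × 16.2) = 17.83 m/s

v = 17.8 m/s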